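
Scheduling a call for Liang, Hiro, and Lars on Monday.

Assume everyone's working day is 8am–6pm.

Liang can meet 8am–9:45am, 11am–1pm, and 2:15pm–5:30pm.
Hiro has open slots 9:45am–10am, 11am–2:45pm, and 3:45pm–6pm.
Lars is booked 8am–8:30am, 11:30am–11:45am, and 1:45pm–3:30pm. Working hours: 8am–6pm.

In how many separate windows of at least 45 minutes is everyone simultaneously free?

Lars free within 08:00–18:00: 08:30–11:30, 11:45–13:45, 15:30–18:00.
Liang ∩ Hiro: 11:00–13:00, 14:15–14:45, 15:45–17:30.
Liang ∩ Hiro ∩ Lars: 11:00–11:30, 11:45–13:00, 15:45–17:30.
Windows ≥ 45 min: 11:45–13:00, 15:45–17:30.
That's 2 windows.

2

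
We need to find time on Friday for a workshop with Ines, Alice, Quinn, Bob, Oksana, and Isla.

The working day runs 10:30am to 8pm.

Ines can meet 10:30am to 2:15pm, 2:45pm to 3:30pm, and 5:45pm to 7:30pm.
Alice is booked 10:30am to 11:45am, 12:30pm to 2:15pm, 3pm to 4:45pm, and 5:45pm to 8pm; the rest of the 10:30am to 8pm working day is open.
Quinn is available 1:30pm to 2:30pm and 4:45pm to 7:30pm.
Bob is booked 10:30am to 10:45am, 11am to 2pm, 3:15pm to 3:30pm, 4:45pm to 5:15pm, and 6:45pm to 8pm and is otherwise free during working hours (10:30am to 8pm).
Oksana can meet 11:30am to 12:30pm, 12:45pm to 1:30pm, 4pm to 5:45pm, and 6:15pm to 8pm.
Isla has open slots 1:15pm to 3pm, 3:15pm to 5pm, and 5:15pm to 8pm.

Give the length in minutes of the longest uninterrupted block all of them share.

Alice free within 10:30–20:00: 11:45–12:30, 14:15–15:00, 16:45–17:45.
Bob free within 10:30–20:00: 10:45–11:00, 14:00–15:15, 15:30–16:45, 17:15–18:45.
Ines ∩ Alice: 11:45–12:30, 14:45–15:00.
Ines ∩ Alice ∩ Quinn: (none).
Ines ∩ Alice ∩ Quinn ∩ Bob: (none).
Ines ∩ Alice ∩ Quinn ∩ Bob ∩ Oksana: (none).
Ines ∩ Alice ∩ Quinn ∩ Bob ∩ Oksana ∩ Isla: (none).
No common window.

0 minutes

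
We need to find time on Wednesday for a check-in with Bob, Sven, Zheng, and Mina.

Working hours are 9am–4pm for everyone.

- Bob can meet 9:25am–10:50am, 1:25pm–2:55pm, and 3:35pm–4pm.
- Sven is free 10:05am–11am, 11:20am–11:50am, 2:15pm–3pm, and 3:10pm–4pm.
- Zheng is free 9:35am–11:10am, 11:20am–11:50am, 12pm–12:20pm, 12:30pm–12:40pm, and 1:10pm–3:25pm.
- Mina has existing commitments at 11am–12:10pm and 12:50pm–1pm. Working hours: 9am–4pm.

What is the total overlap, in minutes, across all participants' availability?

85 minutes

Mina free within 09:00–16:00: 09:00–11:00, 12:10–12:50, 13:00–16:00.
Bob ∩ Sven: 10:05–10:50, 14:15–14:55, 15:35–16:00.
Bob ∩ Sven ∩ Zheng: 10:05–10:50, 14:15–14:55.
Bob ∩ Sven ∩ Zheng ∩ Mina: 10:05–10:50, 14:15–14:55.
Total common minutes: 45 + 40 = 85.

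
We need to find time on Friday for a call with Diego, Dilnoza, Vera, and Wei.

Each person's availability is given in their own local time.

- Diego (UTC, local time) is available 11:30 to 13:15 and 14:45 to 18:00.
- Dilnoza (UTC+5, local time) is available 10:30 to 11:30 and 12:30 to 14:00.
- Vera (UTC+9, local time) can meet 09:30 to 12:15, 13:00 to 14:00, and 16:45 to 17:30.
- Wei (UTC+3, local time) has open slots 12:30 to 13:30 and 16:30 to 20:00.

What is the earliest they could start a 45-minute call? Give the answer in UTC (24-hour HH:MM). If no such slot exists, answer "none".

none

Diego → UTC: 11:30–13:15, 14:45–18:00.
Dilnoza → UTC: 05:30–06:30, 07:30–09:00.
Vera → UTC: 00:30–03:15, 04:00–05:00, 07:45–08:30.
Wei → UTC: 09:30–10:30, 13:30–17:00.
Diego ∩ Dilnoza: (none).
Diego ∩ Dilnoza ∩ Vera: (none).
Diego ∩ Dilnoza ∩ Vera ∩ Wei: (none).
Windows ≥ 45 min: (none).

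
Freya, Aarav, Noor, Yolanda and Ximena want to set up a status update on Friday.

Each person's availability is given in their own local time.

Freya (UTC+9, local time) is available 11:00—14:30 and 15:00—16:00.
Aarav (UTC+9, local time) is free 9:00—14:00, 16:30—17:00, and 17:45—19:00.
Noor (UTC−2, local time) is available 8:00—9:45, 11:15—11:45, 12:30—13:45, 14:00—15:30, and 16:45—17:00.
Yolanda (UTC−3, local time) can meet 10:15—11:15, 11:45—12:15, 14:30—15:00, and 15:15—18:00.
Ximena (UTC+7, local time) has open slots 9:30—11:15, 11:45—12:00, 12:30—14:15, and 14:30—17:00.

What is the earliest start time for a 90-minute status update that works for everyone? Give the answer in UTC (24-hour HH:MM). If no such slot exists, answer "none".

Freya → UTC: 02:00–05:30, 06:00–07:00.
Aarav → UTC: 00:00–05:00, 07:30–08:00, 08:45–10:00.
Noor → UTC: 10:00–11:45, 13:15–13:45, 14:30–15:45, 16:00–17:30, 18:45–19:00.
Yolanda → UTC: 13:15–14:15, 14:45–15:15, 17:30–18:00, 18:15–21:00.
Ximena → UTC: 02:30–04:15, 04:45–05:00, 05:30–07:15, 07:30–10:00.
Freya ∩ Aarav: 02:00–05:00.
Freya ∩ Aarav ∩ Noor: (none).
Freya ∩ Aarav ∩ Noor ∩ Yolanda: (none).
Freya ∩ Aarav ∩ Noor ∩ Yolanda ∩ Ximena: (none).
Windows ≥ 90 min: (none).

none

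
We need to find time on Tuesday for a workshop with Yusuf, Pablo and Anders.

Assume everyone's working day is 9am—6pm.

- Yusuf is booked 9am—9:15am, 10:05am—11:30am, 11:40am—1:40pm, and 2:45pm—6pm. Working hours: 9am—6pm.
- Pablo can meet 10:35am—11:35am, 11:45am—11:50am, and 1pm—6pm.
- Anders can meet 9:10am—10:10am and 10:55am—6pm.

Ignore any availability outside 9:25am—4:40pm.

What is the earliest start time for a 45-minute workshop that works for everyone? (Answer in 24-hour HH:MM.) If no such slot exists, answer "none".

13:40

Yusuf free within 09:00–18:00: 09:15–10:05, 11:30–11:40, 13:40–14:45.
Yusuf ∩ Pablo: 11:30–11:35, 13:40–14:45.
Yusuf ∩ Pablo ∩ Anders: 11:30–11:35, 13:40–14:45.
Restricted to 09:25–16:40: 11:30–11:35, 13:40–14:45.
Windows ≥ 45 min: 13:40–14:45.
Earliest such window starts at 13:40.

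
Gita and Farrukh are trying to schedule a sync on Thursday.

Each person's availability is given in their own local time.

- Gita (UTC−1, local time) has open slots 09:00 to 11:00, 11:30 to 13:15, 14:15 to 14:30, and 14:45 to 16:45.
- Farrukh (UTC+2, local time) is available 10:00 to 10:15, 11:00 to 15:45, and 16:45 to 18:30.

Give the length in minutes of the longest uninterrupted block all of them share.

120 minutes

Gita → UTC: 10:00–12:00, 12:30–14:15, 15:15–15:30, 15:45–17:45.
Farrukh → UTC: 08:00–08:15, 09:00–13:45, 14:45–16:30.
Gita ∩ Farrukh: 10:00–12:00, 12:30–13:45, 15:15–15:30, 15:45–16:30.
Common window lengths: 120, 75, 15, 45 min; longest is 120.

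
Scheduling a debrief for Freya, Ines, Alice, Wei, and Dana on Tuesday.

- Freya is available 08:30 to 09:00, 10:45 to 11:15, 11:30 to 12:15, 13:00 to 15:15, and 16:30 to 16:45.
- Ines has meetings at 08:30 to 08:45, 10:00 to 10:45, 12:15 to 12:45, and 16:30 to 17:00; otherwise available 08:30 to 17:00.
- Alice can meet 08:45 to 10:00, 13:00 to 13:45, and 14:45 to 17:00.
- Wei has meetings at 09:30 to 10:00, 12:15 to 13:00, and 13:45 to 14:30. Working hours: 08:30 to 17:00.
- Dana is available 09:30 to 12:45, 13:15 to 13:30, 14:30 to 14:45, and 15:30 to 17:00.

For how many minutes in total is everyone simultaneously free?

15 minutes

Ines free within 08:30–17:00: 08:45–10:00, 10:45–12:15, 12:45–16:30.
Wei free within 08:30–17:00: 08:30–09:30, 10:00–12:15, 13:00–13:45, 14:30–17:00.
Freya ∩ Ines: 08:45–09:00, 10:45–11:15, 11:30–12:15, 13:00–15:15.
Freya ∩ Ines ∩ Alice: 08:45–09:00, 13:00–13:45, 14:45–15:15.
Freya ∩ Ines ∩ Alice ∩ Wei: 08:45–09:00, 13:00–13:45, 14:45–15:15.
Freya ∩ Ines ∩ Alice ∩ Wei ∩ Dana: 13:15–13:30.
Total common minutes: 15.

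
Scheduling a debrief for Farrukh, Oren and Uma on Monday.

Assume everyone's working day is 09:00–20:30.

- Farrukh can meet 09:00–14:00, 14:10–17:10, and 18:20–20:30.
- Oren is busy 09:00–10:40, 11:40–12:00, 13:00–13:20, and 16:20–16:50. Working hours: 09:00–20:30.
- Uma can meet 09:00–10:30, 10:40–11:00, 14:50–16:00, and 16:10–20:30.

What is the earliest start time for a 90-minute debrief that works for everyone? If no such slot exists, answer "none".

18:20

Oren free within 09:00–20:30: 10:40–11:40, 12:00–13:00, 13:20–16:20, 16:50–20:30.
Farrukh ∩ Oren: 10:40–11:40, 12:00–13:00, 13:20–14:00, 14:10–16:20, 16:50–17:10, 18:20–20:30.
Farrukh ∩ Oren ∩ Uma: 10:40–11:00, 14:50–16:00, 16:10–16:20, 16:50–17:10, 18:20–20:30.
Windows ≥ 90 min: 18:20–20:30.
Earliest such window starts at 18:20.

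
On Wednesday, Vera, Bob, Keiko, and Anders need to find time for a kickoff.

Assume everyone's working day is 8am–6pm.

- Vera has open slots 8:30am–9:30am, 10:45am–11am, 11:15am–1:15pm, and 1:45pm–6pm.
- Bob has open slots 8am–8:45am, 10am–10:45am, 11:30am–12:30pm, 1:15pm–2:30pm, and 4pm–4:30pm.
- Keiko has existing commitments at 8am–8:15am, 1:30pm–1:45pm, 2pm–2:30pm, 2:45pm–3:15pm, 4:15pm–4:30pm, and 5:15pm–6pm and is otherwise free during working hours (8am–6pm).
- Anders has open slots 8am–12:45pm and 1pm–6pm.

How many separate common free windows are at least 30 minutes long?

Keiko free within 08:00–18:00: 08:15–13:30, 13:45–14:00, 14:30–14:45, 15:15–16:15, 16:30–17:15.
Vera ∩ Bob: 08:30–08:45, 11:30–12:30, 13:45–14:30, 16:00–16:30.
Vera ∩ Bob ∩ Keiko: 08:30–08:45, 11:30–12:30, 13:45–14:00, 16:00–16:15.
Vera ∩ Bob ∩ Keiko ∩ Anders: 08:30–08:45, 11:30–12:30, 13:45–14:00, 16:00–16:15.
Windows ≥ 30 min: 11:30–12:30.
That's 1 window.

1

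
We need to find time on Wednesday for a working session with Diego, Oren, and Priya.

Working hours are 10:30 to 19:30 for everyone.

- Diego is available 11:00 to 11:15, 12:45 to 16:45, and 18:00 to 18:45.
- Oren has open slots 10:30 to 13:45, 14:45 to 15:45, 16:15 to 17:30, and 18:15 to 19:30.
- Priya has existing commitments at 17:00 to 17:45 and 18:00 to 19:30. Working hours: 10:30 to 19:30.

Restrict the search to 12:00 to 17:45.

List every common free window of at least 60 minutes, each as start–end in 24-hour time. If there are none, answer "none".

12:45–13:45, 14:45–15:45

Priya free within 10:30–19:30: 10:30–17:00, 17:45–18:00.
Diego ∩ Oren: 11:00–11:15, 12:45–13:45, 14:45–15:45, 16:15–16:45, 18:15–18:45.
Diego ∩ Oren ∩ Priya: 11:00–11:15, 12:45–13:45, 14:45–15:45, 16:15–16:45.
Restricted to 12:00–17:45: 12:45–13:45, 14:45–15:45, 16:15–16:45.
Windows ≥ 60 min: 12:45–13:45, 14:45–15:45.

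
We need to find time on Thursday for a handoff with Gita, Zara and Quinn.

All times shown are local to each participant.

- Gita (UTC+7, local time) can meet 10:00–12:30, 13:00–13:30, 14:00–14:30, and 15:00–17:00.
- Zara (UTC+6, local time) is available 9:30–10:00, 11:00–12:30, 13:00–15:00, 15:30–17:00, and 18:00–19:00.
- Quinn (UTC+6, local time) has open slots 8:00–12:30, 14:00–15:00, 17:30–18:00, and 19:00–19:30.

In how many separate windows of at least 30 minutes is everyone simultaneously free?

4

Gita → UTC: 03:00–05:30, 06:00–06:30, 07:00–07:30, 08:00–10:00.
Zara → UTC: 03:30–04:00, 05:00–06:30, 07:00–09:00, 09:30–11:00, 12:00–13:00.
Quinn → UTC: 02:00–06:30, 08:00–09:00, 11:30–12:00, 13:00–13:30.
Gita ∩ Zara: 03:30–04:00, 05:00–05:30, 06:00–06:30, 07:00–07:30, 08:00–09:00, 09:30–10:00.
Gita ∩ Zara ∩ Quinn: 03:30–04:00, 05:00–05:30, 06:00–06:30, 08:00–09:00.
Windows ≥ 30 min: 03:30–04:00, 05:00–05:30, 06:00–06:30, 08:00–09:00.
That's 4 windows.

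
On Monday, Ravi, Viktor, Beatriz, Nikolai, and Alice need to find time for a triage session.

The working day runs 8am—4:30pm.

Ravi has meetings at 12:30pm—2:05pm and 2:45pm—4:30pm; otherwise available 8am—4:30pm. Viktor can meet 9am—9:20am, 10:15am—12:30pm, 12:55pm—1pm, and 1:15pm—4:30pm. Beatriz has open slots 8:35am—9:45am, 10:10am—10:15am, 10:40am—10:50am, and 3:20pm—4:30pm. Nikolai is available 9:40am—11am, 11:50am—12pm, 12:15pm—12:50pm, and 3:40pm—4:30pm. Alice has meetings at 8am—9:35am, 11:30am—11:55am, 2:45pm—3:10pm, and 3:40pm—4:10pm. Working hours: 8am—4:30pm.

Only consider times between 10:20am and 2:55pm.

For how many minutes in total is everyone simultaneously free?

Ravi free within 08:00–16:30: 08:00–12:30, 14:05–14:45.
Alice free within 08:00–16:30: 09:35–11:30, 11:55–14:45, 15:10–15:40, 16:10–16:30.
Ravi ∩ Viktor: 09:00–09:20, 10:15–12:30, 14:05–14:45.
Ravi ∩ Viktor ∩ Beatriz: 09:00–09:20, 10:40–10:50.
Ravi ∩ Viktor ∩ Beatriz ∩ Nikolai: 10:40–10:50.
Ravi ∩ Viktor ∩ Beatriz ∩ Nikolai ∩ Alice: 10:40–10:50.
Restricted to 10:20–14:55: 10:40–10:50.
Total common minutes: 10.

10 minutes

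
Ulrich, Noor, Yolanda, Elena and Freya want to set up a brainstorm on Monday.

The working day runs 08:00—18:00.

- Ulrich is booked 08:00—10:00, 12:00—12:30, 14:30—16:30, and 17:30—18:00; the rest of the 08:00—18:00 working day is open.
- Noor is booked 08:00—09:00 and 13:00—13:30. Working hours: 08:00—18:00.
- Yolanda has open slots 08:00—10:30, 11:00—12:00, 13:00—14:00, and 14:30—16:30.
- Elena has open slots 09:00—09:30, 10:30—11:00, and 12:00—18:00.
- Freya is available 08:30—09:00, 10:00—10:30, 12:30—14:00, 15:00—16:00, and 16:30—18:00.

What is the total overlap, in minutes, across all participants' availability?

Ulrich free within 08:00–18:00: 10:00–12:00, 12:30–14:30, 16:30–17:30.
Noor free within 08:00–18:00: 09:00–13:00, 13:30–18:00.
Ulrich ∩ Noor: 10:00–12:00, 12:30–13:00, 13:30–14:30, 16:30–17:30.
Ulrich ∩ Noor ∩ Yolanda: 10:00–10:30, 11:00–12:00, 13:30–14:00.
Ulrich ∩ Noor ∩ Yolanda ∩ Elena: 13:30–14:00.
Ulrich ∩ Noor ∩ Yolanda ∩ Elena ∩ Freya: 13:30–14:00.
Total common minutes: 30.

30 minutes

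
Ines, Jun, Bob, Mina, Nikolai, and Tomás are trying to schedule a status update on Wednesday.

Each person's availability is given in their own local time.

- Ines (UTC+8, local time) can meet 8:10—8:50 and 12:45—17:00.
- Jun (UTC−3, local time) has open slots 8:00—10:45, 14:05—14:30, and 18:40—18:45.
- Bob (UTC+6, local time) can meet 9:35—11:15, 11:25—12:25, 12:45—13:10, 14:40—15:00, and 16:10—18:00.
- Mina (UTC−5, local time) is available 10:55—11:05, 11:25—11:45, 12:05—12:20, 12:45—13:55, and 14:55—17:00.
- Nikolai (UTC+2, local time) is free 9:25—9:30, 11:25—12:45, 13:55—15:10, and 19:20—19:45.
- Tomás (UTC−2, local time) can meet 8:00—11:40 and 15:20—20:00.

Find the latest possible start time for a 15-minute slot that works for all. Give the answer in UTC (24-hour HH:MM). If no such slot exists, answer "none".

Ines → UTC: 00:10–00:50, 04:45–09:00.
Jun → UTC: 11:00–13:45, 17:05–17:30, 21:40–21:45.
Bob → UTC: 03:35–05:15, 05:25–06:25, 06:45–07:10, 08:40–09:00, 10:10–12:00.
Mina → UTC: 15:55–16:05, 16:25–16:45, 17:05–17:20, 17:45–18:55, 19:55–22:00.
Nikolai → UTC: 07:25–07:30, 09:25–10:45, 11:55–13:10, 17:20–17:45.
Tomás → UTC: 10:00–13:40, 17:20–22:00.
Ines ∩ Jun: (none).
Ines ∩ Jun ∩ Bob: (none).
Ines ∩ Jun ∩ Bob ∩ Mina: (none).
Ines ∩ Jun ∩ Bob ∩ Mina ∩ Nikolai: (none).
Ines ∩ Jun ∩ Bob ∩ Mina ∩ Nikolai ∩ Tomás: (none).
Windows ≥ 15 min: (none).

none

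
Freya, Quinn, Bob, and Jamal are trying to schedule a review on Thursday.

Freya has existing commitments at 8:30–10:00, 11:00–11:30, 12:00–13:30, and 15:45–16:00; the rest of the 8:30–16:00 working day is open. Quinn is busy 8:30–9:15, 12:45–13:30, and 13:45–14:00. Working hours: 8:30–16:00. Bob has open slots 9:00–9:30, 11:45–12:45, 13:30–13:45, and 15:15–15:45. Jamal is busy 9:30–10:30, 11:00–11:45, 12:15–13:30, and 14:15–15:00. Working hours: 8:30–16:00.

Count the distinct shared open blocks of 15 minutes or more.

3

Freya free within 08:30–16:00: 10:00–11:00, 11:30–12:00, 13:30–15:45.
Quinn free within 08:30–16:00: 09:15–12:45, 13:30–13:45, 14:00–16:00.
Jamal free within 08:30–16:00: 08:30–09:30, 10:30–11:00, 11:45–12:15, 13:30–14:15, 15:00–16:00.
Freya ∩ Quinn: 10:00–11:00, 11:30–12:00, 13:30–13:45, 14:00–15:45.
Freya ∩ Quinn ∩ Bob: 11:45–12:00, 13:30–13:45, 15:15–15:45.
Freya ∩ Quinn ∩ Bob ∩ Jamal: 11:45–12:00, 13:30–13:45, 15:15–15:45.
Windows ≥ 15 min: 11:45–12:00, 13:30–13:45, 15:15–15:45.
That's 3 windows.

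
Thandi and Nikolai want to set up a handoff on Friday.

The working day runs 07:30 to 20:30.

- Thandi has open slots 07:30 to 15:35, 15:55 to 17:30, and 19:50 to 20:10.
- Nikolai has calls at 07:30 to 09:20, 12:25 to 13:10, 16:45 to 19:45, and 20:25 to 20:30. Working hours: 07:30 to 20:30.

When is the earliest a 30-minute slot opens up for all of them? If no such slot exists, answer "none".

09:20

Nikolai free within 07:30–20:30: 09:20–12:25, 13:10–16:45, 19:45–20:25.
Thandi ∩ Nikolai: 09:20–12:25, 13:10–15:35, 15:55–16:45, 19:50–20:10.
Windows ≥ 30 min: 09:20–12:25, 13:10–15:35, 15:55–16:45.
Earliest such window starts at 09:20.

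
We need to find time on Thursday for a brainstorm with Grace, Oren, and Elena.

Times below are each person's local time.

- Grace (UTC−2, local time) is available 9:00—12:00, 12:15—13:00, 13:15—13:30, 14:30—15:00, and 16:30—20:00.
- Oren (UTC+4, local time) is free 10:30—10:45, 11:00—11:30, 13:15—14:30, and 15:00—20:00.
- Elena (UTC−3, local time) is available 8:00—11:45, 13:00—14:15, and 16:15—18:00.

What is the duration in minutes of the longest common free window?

180 minutes

Grace → UTC: 11:00–14:00, 14:15–15:00, 15:15–15:30, 16:30–17:00, 18:30–22:00.
Oren → UTC: 06:30–06:45, 07:00–07:30, 09:15–10:30, 11:00–16:00.
Elena → UTC: 11:00–14:45, 16:00–17:15, 19:15–21:00.
Grace ∩ Oren: 11:00–14:00, 14:15–15:00, 15:15–15:30.
Grace ∩ Oren ∩ Elena: 11:00–14:00, 14:15–14:45.
Common window lengths: 180, 30 min; longest is 180.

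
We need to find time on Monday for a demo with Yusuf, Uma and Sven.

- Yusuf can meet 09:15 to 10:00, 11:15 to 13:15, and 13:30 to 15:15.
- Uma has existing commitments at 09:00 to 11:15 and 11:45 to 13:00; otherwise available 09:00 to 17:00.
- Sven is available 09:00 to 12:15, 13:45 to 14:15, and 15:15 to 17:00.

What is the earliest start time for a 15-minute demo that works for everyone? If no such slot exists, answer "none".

11:15

Uma free within 09:00–17:00: 11:15–11:45, 13:00–17:00.
Yusuf ∩ Uma: 11:15–11:45, 13:00–13:15, 13:30–15:15.
Yusuf ∩ Uma ∩ Sven: 11:15–11:45, 13:45–14:15.
Windows ≥ 15 min: 11:15–11:45, 13:45–14:15.
Earliest such window starts at 11:15.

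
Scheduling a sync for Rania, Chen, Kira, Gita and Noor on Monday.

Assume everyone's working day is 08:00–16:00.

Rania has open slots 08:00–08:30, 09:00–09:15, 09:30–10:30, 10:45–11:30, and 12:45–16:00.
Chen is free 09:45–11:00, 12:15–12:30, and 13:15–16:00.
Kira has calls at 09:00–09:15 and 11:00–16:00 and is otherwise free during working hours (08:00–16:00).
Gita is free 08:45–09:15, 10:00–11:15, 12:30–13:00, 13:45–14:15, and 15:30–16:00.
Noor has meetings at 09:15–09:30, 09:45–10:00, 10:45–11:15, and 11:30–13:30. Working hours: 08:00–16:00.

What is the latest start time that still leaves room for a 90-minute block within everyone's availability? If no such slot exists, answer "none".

Kira free within 08:00–16:00: 08:00–09:00, 09:15–11:00.
Noor free within 08:00–16:00: 08:00–09:15, 09:30–09:45, 10:00–10:45, 11:15–11:30, 13:30–16:00.
Rania ∩ Chen: 09:45–10:30, 10:45–11:00, 13:15–16:00.
Rania ∩ Chen ∩ Kira: 09:45–10:30, 10:45–11:00.
Rania ∩ Chen ∩ Kira ∩ Gita: 10:00–10:30, 10:45–11:00.
Rania ∩ Chen ∩ Kira ∩ Gita ∩ Noor: 10:00–10:30.
Windows ≥ 90 min: (none).

none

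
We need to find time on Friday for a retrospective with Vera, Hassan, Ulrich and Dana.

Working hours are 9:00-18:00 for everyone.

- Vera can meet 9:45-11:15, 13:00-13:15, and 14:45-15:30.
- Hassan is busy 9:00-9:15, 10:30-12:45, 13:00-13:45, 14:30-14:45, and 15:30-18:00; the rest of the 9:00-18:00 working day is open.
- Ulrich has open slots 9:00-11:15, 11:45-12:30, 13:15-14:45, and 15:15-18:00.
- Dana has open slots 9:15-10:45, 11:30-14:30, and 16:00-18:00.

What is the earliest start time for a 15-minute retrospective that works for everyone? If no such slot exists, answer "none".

Hassan free within 09:00–18:00: 09:15–10:30, 12:45–13:00, 13:45–14:30, 14:45–15:30.
Vera ∩ Hassan: 09:45–10:30, 14:45–15:30.
Vera ∩ Hassan ∩ Ulrich: 09:45–10:30, 15:15–15:30.
Vera ∩ Hassan ∩ Ulrich ∩ Dana: 09:45–10:30.
Windows ≥ 15 min: 09:45–10:30.
Earliest such window starts at 09:45.

09:45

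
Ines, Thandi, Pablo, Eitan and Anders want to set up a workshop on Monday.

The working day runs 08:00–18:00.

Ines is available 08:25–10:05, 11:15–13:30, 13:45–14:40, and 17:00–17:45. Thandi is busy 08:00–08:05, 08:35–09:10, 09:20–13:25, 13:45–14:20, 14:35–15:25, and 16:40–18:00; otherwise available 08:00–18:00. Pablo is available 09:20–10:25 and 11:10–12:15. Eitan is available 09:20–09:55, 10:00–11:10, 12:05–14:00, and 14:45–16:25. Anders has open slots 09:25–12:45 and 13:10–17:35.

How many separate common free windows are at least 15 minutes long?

Thandi free within 08:00–18:00: 08:05–08:35, 09:10–09:20, 13:25–13:45, 14:20–14:35, 15:25–16:40.
Ines ∩ Thandi: 08:25–08:35, 09:10–09:20, 13:25–13:30, 14:20–14:35.
Ines ∩ Thandi ∩ Pablo: (none).
Ines ∩ Thandi ∩ Pablo ∩ Eitan: (none).
Ines ∩ Thandi ∩ Pablo ∩ Eitan ∩ Anders: (none).
Windows ≥ 15 min: (none).
That's 0 windows.

0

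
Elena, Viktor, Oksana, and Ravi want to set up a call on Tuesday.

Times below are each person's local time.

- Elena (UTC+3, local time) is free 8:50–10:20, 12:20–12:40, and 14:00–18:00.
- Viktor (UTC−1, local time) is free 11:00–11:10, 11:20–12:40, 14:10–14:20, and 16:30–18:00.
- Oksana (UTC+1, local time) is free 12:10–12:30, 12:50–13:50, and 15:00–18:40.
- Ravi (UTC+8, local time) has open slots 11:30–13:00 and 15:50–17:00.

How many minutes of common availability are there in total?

0 minutes

Elena → UTC: 05:50–07:20, 09:20–09:40, 11:00–15:00.
Viktor → UTC: 12:00–12:10, 12:20–13:40, 15:10–15:20, 17:30–19:00.
Oksana → UTC: 11:10–11:30, 11:50–12:50, 14:00–17:40.
Ravi → UTC: 03:30–05:00, 07:50–09:00.
Elena ∩ Viktor: 12:00–12:10, 12:20–13:40.
Elena ∩ Viktor ∩ Oksana: 12:00–12:10, 12:20–12:50.
Elena ∩ Viktor ∩ Oksana ∩ Ravi: (none).
Total common minutes: 0.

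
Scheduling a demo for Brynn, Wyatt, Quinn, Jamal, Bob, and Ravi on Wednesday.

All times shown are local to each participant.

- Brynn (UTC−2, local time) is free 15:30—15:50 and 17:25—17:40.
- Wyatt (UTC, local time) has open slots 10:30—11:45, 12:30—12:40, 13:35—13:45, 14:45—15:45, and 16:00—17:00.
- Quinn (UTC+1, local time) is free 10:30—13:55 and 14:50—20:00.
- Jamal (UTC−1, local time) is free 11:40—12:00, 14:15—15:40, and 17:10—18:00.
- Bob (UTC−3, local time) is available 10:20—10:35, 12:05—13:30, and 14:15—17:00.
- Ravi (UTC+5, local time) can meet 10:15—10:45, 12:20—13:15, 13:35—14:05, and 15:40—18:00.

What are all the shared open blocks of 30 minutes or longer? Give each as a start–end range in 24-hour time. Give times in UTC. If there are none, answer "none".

Brynn → UTC: 17:30–17:50, 19:25–19:40.
Wyatt → UTC: 10:30–11:45, 12:30–12:40, 13:35–13:45, 14:45–15:45, 16:00–17:00.
Quinn → UTC: 09:30–12:55, 13:50–19:00.
Jamal → UTC: 12:40–13:00, 15:15–16:40, 18:10–19:00.
Bob → UTC: 13:20–13:35, 15:05–16:30, 17:15–20:00.
Ravi → UTC: 05:15–05:45, 07:20–08:15, 08:35–09:05, 10:40–13:00.
Brynn ∩ Wyatt: (none).
Brynn ∩ Wyatt ∩ Quinn: (none).
Brynn ∩ Wyatt ∩ Quinn ∩ Jamal: (none).
Brynn ∩ Wyatt ∩ Quinn ∩ Jamal ∩ Bob: (none).
Brynn ∩ Wyatt ∩ Quinn ∩ Jamal ∩ Bob ∩ Ravi: (none).
Windows ≥ 30 min: (none).

none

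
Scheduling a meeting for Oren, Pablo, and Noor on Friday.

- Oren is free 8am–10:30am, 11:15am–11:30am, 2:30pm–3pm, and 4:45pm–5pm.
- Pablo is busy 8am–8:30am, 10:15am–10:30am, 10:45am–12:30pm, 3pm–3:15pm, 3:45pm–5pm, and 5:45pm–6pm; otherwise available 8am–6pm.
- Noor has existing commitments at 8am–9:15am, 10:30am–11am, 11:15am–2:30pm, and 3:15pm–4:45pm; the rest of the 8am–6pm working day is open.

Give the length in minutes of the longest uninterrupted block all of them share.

Pablo free within 08:00–18:00: 08:30–10:15, 10:30–10:45, 12:30–15:00, 15:15–15:45, 17:00–17:45.
Noor free within 08:00–18:00: 09:15–10:30, 11:00–11:15, 14:30–15:15, 16:45–18:00.
Oren ∩ Pablo: 08:30–10:15, 14:30–15:00.
Oren ∩ Pablo ∩ Noor: 09:15–10:15, 14:30–15:00.
Common window lengths: 60, 30 min; longest is 60.

60 minutes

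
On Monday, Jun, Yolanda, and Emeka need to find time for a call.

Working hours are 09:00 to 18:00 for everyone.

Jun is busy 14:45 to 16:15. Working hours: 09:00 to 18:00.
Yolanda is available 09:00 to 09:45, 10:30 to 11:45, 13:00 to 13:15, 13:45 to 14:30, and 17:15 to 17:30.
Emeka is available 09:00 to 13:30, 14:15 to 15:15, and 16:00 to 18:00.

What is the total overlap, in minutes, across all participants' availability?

Jun free within 09:00–18:00: 09:00–14:45, 16:15–18:00.
Jun ∩ Yolanda: 09:00–09:45, 10:30–11:45, 13:00–13:15, 13:45–14:30, 17:15–17:30.
Jun ∩ Yolanda ∩ Emeka: 09:00–09:45, 10:30–11:45, 13:00–13:15, 14:15–14:30, 17:15–17:30.
Total common minutes: 45 + 75 + 15 + 15 + 15 = 165.

165 minutes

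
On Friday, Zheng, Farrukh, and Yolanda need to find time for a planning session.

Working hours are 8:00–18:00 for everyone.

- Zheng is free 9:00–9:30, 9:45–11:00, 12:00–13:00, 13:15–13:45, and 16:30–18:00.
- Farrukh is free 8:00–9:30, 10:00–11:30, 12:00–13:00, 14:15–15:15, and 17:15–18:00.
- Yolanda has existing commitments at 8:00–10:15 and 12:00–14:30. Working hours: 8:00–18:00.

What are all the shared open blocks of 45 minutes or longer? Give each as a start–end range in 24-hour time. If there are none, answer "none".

Yolanda free within 08:00–18:00: 10:15–12:00, 14:30–18:00.
Zheng ∩ Farrukh: 09:00–09:30, 10:00–11:00, 12:00–13:00, 17:15–18:00.
Zheng ∩ Farrukh ∩ Yolanda: 10:15–11:00, 17:15–18:00.
Windows ≥ 45 min: 10:15–11:00, 17:15–18:00.

10:15–11:00, 17:15–18:00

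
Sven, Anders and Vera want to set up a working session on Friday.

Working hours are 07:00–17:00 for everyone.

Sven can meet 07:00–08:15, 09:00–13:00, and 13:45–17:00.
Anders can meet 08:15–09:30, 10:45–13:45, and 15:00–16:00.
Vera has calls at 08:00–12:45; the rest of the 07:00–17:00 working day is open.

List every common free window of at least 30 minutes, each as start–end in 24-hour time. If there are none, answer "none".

Vera free within 07:00–17:00: 07:00–08:00, 12:45–17:00.
Sven ∩ Anders: 09:00–09:30, 10:45–13:00, 15:00–16:00.
Sven ∩ Anders ∩ Vera: 12:45–13:00, 15:00–16:00.
Windows ≥ 30 min: 15:00–16:00.

15:00–16:00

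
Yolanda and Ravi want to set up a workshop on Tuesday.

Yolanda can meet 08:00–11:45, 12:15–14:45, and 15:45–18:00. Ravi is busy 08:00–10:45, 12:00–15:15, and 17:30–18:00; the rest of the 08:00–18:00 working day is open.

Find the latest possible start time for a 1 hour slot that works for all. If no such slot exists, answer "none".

16:30

Ravi free within 08:00–18:00: 10:45–12:00, 15:15–17:30.
Yolanda ∩ Ravi: 10:45–11:45, 15:45–17:30.
Windows ≥ 60 min: 10:45–11:45, 15:45–17:30.
Latest start in the last window 15:45–17:30 is 17:30 − 60 min = 16:30.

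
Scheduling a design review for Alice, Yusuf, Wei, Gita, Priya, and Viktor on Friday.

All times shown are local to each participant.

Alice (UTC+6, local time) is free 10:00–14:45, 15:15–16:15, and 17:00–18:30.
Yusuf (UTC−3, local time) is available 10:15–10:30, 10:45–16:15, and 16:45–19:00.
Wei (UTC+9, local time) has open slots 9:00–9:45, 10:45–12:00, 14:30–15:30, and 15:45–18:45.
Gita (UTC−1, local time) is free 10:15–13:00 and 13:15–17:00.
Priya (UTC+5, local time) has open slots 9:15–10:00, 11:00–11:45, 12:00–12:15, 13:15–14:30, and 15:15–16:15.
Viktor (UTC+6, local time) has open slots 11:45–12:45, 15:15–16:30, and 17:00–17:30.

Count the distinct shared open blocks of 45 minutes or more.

Alice → UTC: 04:00–08:45, 09:15–10:15, 11:00–12:30.
Yusuf → UTC: 13:15–13:30, 13:45–19:15, 19:45–22:00.
Wei → UTC: 00:00–00:45, 01:45–03:00, 05:30–06:30, 06:45–09:45.
Gita → UTC: 11:15–14:00, 14:15–18:00.
Priya → UTC: 04:15–05:00, 06:00–06:45, 07:00–07:15, 08:15–09:30, 10:15–11:15.
Viktor → UTC: 05:45–06:45, 09:15–10:30, 11:00–11:30.
Alice ∩ Yusuf: (none).
Alice ∩ Yusuf ∩ Wei: (none).
Alice ∩ Yusuf ∩ Wei ∩ Gita: (none).
Alice ∩ Yusuf ∩ Wei ∩ Gita ∩ Priya: (none).
Alice ∩ Yusuf ∩ Wei ∩ Gita ∩ Priya ∩ Viktor: (none).
Windows ≥ 45 min: (none).
That's 0 windows.

0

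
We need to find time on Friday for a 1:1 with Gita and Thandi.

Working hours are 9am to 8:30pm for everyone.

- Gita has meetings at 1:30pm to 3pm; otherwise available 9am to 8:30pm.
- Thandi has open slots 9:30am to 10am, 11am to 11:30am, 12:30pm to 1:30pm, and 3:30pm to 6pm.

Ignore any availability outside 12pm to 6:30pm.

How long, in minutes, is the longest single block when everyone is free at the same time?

Gita free within 09:00–20:30: 09:00–13:30, 15:00–20:30.
Gita ∩ Thandi: 09:30–10:00, 11:00–11:30, 12:30–13:30, 15:30–18:00.
Restricted to 12:00–18:30: 12:30–13:30, 15:30–18:00.
Common window lengths: 60, 150 min; longest is 150.

150 minutes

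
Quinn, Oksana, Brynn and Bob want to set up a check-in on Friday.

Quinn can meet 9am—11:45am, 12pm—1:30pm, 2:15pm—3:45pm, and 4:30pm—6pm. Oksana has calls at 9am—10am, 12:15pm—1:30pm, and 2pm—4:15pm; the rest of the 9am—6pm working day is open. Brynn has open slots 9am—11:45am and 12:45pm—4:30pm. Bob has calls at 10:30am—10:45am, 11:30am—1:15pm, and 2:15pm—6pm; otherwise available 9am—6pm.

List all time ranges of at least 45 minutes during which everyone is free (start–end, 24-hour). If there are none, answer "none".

10:45–11:30

Oksana free within 09:00–18:00: 10:00–12:15, 13:30–14:00, 16:15–18:00.
Bob free within 09:00–18:00: 09:00–10:30, 10:45–11:30, 13:15–14:15.
Quinn ∩ Oksana: 10:00–11:45, 12:00–12:15, 16:30–18:00.
Quinn ∩ Oksana ∩ Brynn: 10:00–11:45.
Quinn ∩ Oksana ∩ Brynn ∩ Bob: 10:00–10:30, 10:45–11:30.
Windows ≥ 45 min: 10:45–11:30.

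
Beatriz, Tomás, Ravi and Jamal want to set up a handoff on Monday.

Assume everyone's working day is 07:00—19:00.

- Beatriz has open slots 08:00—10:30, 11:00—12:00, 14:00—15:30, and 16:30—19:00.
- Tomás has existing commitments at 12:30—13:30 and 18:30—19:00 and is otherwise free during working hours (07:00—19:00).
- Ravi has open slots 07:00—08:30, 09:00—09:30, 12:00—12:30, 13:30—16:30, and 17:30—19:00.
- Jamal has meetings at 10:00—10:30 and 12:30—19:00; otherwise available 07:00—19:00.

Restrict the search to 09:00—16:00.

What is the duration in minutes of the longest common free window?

Tomás free within 07:00–19:00: 07:00–12:30, 13:30–18:30.
Jamal free within 07:00–19:00: 07:00–10:00, 10:30–12:30.
Beatriz ∩ Tomás: 08:00–10:30, 11:00–12:00, 14:00–15:30, 16:30–18:30.
Beatriz ∩ Tomás ∩ Ravi: 08:00–08:30, 09:00–09:30, 14:00–15:30, 17:30–18:30.
Beatriz ∩ Tomás ∩ Ravi ∩ Jamal: 08:00–08:30, 09:00–09:30.
Restricted to 09:00–16:00: 09:00–09:30.
Single common window of 30 minutes.

30 minutes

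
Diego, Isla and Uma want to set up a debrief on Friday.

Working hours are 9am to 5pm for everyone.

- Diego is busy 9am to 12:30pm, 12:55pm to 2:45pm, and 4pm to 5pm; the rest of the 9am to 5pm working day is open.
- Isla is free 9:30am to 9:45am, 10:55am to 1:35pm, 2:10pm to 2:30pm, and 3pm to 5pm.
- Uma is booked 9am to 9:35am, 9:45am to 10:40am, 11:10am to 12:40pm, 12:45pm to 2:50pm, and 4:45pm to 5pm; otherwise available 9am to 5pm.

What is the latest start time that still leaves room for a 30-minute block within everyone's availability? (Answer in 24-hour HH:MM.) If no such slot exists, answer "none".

15:30

Diego free within 09:00–17:00: 12:30–12:55, 14:45–16:00.
Uma free within 09:00–17:00: 09:35–09:45, 10:40–11:10, 12:40–12:45, 14:50–16:45.
Diego ∩ Isla: 12:30–12:55, 15:00–16:00.
Diego ∩ Isla ∩ Uma: 12:40–12:45, 15:00–16:00.
Windows ≥ 30 min: 15:00–16:00.
Latest start in the last window 15:00–16:00 is 16:00 − 30 min = 15:30.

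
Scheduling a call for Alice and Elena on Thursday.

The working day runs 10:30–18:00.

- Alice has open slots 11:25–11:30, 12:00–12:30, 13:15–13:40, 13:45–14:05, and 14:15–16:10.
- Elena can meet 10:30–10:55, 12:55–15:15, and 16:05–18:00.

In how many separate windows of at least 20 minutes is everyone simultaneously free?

Alice ∩ Elena: 13:15–13:40, 13:45–14:05, 14:15–15:15, 16:05–16:10.
Windows ≥ 20 min: 13:15–13:40, 13:45–14:05, 14:15–15:15.
That's 3 windows.

3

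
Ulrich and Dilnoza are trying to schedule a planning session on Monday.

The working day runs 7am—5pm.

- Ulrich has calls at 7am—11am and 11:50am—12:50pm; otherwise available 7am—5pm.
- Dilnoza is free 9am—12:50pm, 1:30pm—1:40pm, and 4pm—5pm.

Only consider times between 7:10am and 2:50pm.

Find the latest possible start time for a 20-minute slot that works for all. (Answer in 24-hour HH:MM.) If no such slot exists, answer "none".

11:30

Ulrich free within 07:00–17:00: 11:00–11:50, 12:50–17:00.
Ulrich ∩ Dilnoza: 11:00–11:50, 13:30–13:40, 16:00–17:00.
Restricted to 07:10–14:50: 11:00–11:50, 13:30–13:40.
Windows ≥ 20 min: 11:00–11:50.
Latest start in the last window 11:00–11:50 is 11:50 − 20 min = 11:30.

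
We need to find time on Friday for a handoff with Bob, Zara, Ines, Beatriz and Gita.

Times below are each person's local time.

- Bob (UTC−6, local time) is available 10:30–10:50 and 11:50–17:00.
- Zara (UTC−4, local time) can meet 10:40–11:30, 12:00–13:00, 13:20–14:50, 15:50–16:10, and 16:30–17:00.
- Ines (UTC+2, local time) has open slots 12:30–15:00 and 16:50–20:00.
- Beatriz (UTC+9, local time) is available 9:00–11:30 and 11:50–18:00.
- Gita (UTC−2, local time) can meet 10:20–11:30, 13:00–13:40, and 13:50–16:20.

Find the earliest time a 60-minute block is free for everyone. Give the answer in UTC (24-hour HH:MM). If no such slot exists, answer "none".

Bob → UTC: 16:30–16:50, 17:50–23:00.
Zara → UTC: 14:40–15:30, 16:00–17:00, 17:20–18:50, 19:50–20:10, 20:30–21:00.
Ines → UTC: 10:30–13:00, 14:50–18:00.
Beatriz → UTC: 00:00–02:30, 02:50–09:00.
Gita → UTC: 12:20–13:30, 15:00–15:40, 15:50–18:20.
Bob ∩ Zara: 16:30–16:50, 17:50–18:50, 19:50–20:10, 20:30–21:00.
Bob ∩ Zara ∩ Ines: 16:30–16:50, 17:50–18:00.
Bob ∩ Zara ∩ Ines ∩ Beatriz: (none).
Bob ∩ Zara ∩ Ines ∩ Beatriz ∩ Gita: (none).
Windows ≥ 60 min: (none).

none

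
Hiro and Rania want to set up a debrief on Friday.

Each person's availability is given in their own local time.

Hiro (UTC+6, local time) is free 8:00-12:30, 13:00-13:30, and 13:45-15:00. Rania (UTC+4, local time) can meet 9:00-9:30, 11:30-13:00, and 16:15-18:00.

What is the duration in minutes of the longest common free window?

Hiro → UTC: 02:00–06:30, 07:00–07:30, 07:45–09:00.
Rania → UTC: 05:00–05:30, 07:30–09:00, 12:15–14:00.
Hiro ∩ Rania: 05:00–05:30, 07:45–09:00.
Common window lengths: 30, 75 min; longest is 75.

75 minutes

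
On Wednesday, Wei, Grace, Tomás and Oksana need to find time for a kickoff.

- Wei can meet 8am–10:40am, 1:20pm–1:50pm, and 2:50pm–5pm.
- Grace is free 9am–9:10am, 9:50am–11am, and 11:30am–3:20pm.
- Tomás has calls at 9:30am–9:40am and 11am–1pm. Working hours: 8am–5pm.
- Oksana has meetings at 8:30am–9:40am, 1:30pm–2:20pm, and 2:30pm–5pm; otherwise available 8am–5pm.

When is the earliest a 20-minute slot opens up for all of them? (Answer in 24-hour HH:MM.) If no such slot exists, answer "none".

09:50

Tomás free within 08:00–17:00: 08:00–09:30, 09:40–11:00, 13:00–17:00.
Oksana free within 08:00–17:00: 08:00–08:30, 09:40–13:30, 14:20–14:30.
Wei ∩ Grace: 09:00–09:10, 09:50–10:40, 13:20–13:50, 14:50–15:20.
Wei ∩ Grace ∩ Tomás: 09:00–09:10, 09:50–10:40, 13:20–13:50, 14:50–15:20.
Wei ∩ Grace ∩ Tomás ∩ Oksana: 09:50–10:40, 13:20–13:30.
Windows ≥ 20 min: 09:50–10:40.
Earliest such window starts at 09:50.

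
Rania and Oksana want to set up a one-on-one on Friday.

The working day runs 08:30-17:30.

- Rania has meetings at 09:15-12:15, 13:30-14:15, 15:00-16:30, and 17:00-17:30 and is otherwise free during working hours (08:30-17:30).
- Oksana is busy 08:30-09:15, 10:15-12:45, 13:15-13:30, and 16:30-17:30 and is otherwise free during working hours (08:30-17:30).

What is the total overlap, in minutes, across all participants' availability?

Rania free within 08:30–17:30: 08:30–09:15, 12:15–13:30, 14:15–15:00, 16:30–17:00.
Oksana free within 08:30–17:30: 09:15–10:15, 12:45–13:15, 13:30–16:30.
Rania ∩ Oksana: 12:45–13:15, 14:15–15:00.
Total common minutes: 30 + 45 = 75.

75 minutes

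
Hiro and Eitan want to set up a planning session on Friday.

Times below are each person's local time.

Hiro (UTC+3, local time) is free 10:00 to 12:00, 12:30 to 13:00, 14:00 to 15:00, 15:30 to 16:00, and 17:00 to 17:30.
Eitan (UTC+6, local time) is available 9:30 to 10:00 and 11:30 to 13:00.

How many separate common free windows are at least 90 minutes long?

Hiro → UTC: 07:00–09:00, 09:30–10:00, 11:00–12:00, 12:30–13:00, 14:00–14:30.
Eitan → UTC: 03:30–04:00, 05:30–07:00.
Hiro ∩ Eitan: (none).
Windows ≥ 90 min: (none).
That's 0 windows.

0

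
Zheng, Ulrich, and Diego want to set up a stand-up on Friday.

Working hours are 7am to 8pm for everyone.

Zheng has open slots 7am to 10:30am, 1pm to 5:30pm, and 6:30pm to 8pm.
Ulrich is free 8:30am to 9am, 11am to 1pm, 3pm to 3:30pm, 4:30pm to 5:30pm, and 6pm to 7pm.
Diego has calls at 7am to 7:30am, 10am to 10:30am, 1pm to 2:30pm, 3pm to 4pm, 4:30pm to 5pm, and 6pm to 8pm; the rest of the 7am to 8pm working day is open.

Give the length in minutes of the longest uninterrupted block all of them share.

30 minutes

Diego free within 07:00–20:00: 07:30–10:00, 10:30–13:00, 14:30–15:00, 16:00–16:30, 17:00–18:00.
Zheng ∩ Ulrich: 08:30–09:00, 15:00–15:30, 16:30–17:30, 18:30–19:00.
Zheng ∩ Ulrich ∩ Diego: 08:30–09:00, 17:00–17:30.
Common window lengths: 30, 30 min; longest is 30.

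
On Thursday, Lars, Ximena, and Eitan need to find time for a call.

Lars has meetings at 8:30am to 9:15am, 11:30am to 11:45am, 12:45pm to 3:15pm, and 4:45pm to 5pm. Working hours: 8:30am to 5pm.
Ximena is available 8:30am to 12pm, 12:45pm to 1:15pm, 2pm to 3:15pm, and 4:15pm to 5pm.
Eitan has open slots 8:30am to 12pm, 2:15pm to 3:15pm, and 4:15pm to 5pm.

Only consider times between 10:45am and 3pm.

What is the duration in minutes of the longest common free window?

Lars free within 08:30–17:00: 09:15–11:30, 11:45–12:45, 15:15–16:45.
Lars ∩ Ximena: 09:15–11:30, 11:45–12:00, 16:15–16:45.
Lars ∩ Ximena ∩ Eitan: 09:15–11:30, 11:45–12:00, 16:15–16:45.
Restricted to 10:45–15:00: 10:45–11:30, 11:45–12:00.
Common window lengths: 45, 15 min; longest is 45.

45 minutes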